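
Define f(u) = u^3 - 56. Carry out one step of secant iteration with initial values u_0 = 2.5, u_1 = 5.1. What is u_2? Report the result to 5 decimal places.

f(2.5) = -40.3750000, f(5.1) = 76.6510000
u_2 = 5.1000000 − 76.6510000·(5.1000000 − 2.5000000) / (76.6510000 − (-40.3750000)) = 5.1000000 − (199.2926000)/(117.0260000) = 3.3970229

3.39702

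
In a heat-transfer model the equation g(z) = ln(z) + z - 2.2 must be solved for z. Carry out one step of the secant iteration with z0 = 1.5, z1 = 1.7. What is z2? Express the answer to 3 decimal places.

1.681

g(1.5) = -0.29453, g(1.7) = 0.03063
z2 = 1.70000 − 0.03063·(1.70000 − 1.50000) / (0.03063 − (-0.29453)) = 1.70000 − (0.00613)/(0.32516) = 1.68116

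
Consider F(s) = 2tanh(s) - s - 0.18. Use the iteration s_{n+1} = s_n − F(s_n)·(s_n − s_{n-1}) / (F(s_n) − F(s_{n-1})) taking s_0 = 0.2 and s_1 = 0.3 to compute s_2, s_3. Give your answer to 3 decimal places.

F(0.2) = 0.01475, F(0.3) = 0.10263
s_2 = 0.30000 − 0.10263·(0.30000 − 0.20000) / (0.10263 − 0.01475) = 0.30000 − (0.01026)/(0.08787) = 0.18321
F(0.18321) = -0.00083
s_3 = 0.18321 − (-0.00083)·(0.18321 − 0.30000) / (-0.00083 − 0.10263) = 0.18321 − (0.00010)/(-0.10346) = 0.18415

0.183, 0.184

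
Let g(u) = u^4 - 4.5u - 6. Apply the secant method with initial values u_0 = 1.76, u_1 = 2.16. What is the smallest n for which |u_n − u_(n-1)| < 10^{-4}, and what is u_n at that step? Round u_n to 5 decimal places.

n = 6, u_n = 1.96242

g(1.76) = -4.3248742, g(2.16) = 6.0478234
u_2 = 2.1600000 − 6.0478234·(0.4000000)/(10.3726976) = 1.9267792;  |Δ| = 0.2332208
g(1.9267792) = -0.8880141
u_3 = 1.9267792 − (-0.8880141)·(-0.2332208)/(-6.9358374) = 1.9566390;  |Δ| = 0.0298599
g(1.9566390) = -0.1479507
u_4 = 1.9566390 − (-0.1479507)·(0.0298599)/(0.7400633) = 1.9626085;  |Δ| = 0.0059695
g(1.9626085) = 0.0048732
u_5 = 1.9626085 − 0.0048732·(0.0059695)/(0.1528239) = 1.9624182;  |Δ| = 0.0001904
g(1.9624182) = -0.0000254
u_6 = 1.9624182 − (-0.0000254)·(-0.0001904)/(-0.0048986) = 1.9624192;  |Δ| = 0.0000010
|u_6 − u_5| = 0.0000010 < 10^{-4}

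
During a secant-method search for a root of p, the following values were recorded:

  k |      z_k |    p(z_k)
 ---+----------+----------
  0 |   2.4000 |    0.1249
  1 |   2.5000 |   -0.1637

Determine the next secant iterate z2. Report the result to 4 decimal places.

z2 = 2.5000 − (-0.1637)·(2.5000 − 2.4000) / (-0.1637 − 0.1249)
   = 2.5000 − (-0.016370)/(-0.288600) = 2.443278

2.4433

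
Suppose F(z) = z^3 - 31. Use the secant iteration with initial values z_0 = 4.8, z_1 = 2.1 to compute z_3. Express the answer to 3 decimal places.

F(4.8) = 79.59200, F(2.1) = -21.73900
z_2 = 2.10000 − (-21.73900)·(2.10000 − 4.80000) / (-21.73900 − 79.59200) = 2.10000 − (58.69530)/(-101.33100) = 2.67924
F(2.67924) = -11.76747
z_3 = 2.67924 − (-11.76747)·(2.67924 − 2.10000) / (-11.76747 − (-21.73900)) = 2.67924 − (-6.81623)/(9.97153) = 3.36281

3.363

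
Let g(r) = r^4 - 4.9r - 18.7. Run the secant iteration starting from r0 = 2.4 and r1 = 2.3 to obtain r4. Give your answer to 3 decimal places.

g(2.4) = 2.71760, g(2.3) = -1.98590
r2 = 2.30000 − (-1.98590)·(2.30000 − 2.40000) / (-1.98590 − 2.71760) = 2.30000 − (0.19859)/(-4.70350) = 2.34222
g(2.34222) = -0.08066
r3 = 2.34222 − (-0.08066)·(2.34222 − 2.30000) / (-0.08066 − (-1.98590)) = 2.34222 − (-0.00341)/(1.90524) = 2.34401
g(2.34401) = 0.00256
r4 = 2.34401 − 0.00256·(2.34401 − 2.34222) / (0.00256 − (-0.08066)) = 2.34401 − (0.00000)/(0.08322) = 2.34395

2.344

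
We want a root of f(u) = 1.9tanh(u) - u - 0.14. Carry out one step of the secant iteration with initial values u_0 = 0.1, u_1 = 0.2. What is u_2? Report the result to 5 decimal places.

0.15912

f(0.1) = -0.0506308, f(0.2) = 0.0350131
u_2 = 0.2000000 − 0.0350131·(0.2000000 − 0.1000000) / (0.0350131 − (-0.0506308)) = 0.2000000 − (0.0035013)/(0.0856439) = 0.1591178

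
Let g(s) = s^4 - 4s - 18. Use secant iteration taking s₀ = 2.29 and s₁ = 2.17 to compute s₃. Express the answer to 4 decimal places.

2.2823

g(2.29) = 0.340585, g(2.17) = -4.506261
s₂ = 2.170000 − (-4.506261)·(2.170000 − 2.290000) / (-4.506261 − 0.340585) = 2.170000 − (0.540751)/(-4.846846) = 2.281568
g(2.281568) = -0.028509
s₃ = 2.281568 − (-0.028509)·(2.281568 − 2.170000) / (-0.028509 − (-4.506261)) = 2.281568 − (-0.003181)/(4.477752) = 2.282278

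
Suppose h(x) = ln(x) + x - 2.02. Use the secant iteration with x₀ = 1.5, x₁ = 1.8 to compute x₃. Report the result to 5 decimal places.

h(1.5) = -0.1145349, h(1.8) = 0.3677867
x₂ = 1.8000000 − 0.3677867·(1.8000000 − 1.5000000) / (0.3677867 − (-0.1145349)) = 1.8000000 − (0.1103360)/(0.4823216) = 1.5712398
h(1.5712398) = 0.0031047
x₃ = 1.5712398 − 0.0031047·(1.5712398 − 1.8000000) / (0.0031047 − 0.3677867) = 1.5712398 − (-0.0007102)/(-0.3646820) = 1.5692922

1.56929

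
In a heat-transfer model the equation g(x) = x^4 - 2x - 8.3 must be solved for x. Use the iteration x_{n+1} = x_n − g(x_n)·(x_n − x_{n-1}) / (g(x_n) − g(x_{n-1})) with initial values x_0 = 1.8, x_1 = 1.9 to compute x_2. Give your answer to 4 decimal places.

g(1.8) = -1.402400, g(1.9) = 0.932100
x_2 = 1.900000 − 0.932100·(1.900000 − 1.800000) / (0.932100 − (-1.402400)) = 1.900000 − (0.093210)/(2.334500) = 1.860073

1.8601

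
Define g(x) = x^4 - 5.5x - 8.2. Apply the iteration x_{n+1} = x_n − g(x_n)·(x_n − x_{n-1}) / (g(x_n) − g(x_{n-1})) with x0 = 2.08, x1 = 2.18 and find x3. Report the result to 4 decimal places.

2.1094

g(2.08) = -0.922263, g(2.18) = 2.395306
x2 = 2.180000 − 2.395306·(2.180000 − 2.080000) / (2.395306 − (-0.922263)) = 2.180000 − (0.239531)/(3.317569) = 2.107799
g(2.107799) = -0.054263
x3 = 2.107799 − (-0.054263)·(2.107799 − 2.180000) / (-0.054263 − 2.395306) = 2.107799 − (0.003918)/(-2.449569) = 2.109399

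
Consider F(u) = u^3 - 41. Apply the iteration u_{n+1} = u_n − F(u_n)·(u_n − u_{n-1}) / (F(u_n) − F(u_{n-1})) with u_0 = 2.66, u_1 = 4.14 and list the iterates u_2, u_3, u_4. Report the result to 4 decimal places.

3.2896, 3.4195, 3.4496

F(2.66) = -22.178904, F(4.14) = 29.957944
u_2 = 4.140000 − 29.957944·(4.140000 − 2.660000) / (29.957944 − (-22.178904)) = 4.140000 − (44.337757)/(52.136848) = 3.289589
F(3.289589) = -5.402060
u_3 = 3.289589 − (-5.402060)·(3.289589 − 4.140000) / (-5.402060 − 29.957944) = 3.289589 − (4.593972)/(-35.360004) = 3.419509
F(3.419509) = -1.015543
u_4 = 3.419509 − (-1.015543)·(3.419509 − 3.289589) / (-1.015543 − (-5.402060)) = 3.419509 − (-0.131939)/(4.386517) = 3.449587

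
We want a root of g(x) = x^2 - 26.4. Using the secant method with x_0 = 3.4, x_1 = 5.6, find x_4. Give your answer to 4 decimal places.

5.1381

g(3.4) = -14.840000, g(5.6) = 4.960000
x_2 = 5.600000 − 4.960000·(5.600000 − 3.400000) / (4.960000 − (-14.840000)) = 5.600000 − (10.912000)/(19.800000) = 5.048889
g(5.048889) = -0.908721
x_3 = 5.048889 − (-0.908721)·(5.048889 − 5.600000) / (-0.908721 − 4.960000) = 5.048889 − (0.500806)/(-5.868721) = 5.134224
g(5.134224) = -0.039747
x_4 = 5.134224 − (-0.039747)·(5.134224 − 5.048889) / (-0.039747 − (-0.908721)) = 5.134224 − (-0.003392)/(0.868974) = 5.138127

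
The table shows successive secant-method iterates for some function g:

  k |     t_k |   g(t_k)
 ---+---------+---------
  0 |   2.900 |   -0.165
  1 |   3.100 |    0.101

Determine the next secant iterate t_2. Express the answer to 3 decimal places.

t_2 = 3.100 − 0.101·(3.100 − 2.900) / (0.101 − (-0.165))
   = 3.100 − (0.02020)/(0.26600) = 3.02406

3.024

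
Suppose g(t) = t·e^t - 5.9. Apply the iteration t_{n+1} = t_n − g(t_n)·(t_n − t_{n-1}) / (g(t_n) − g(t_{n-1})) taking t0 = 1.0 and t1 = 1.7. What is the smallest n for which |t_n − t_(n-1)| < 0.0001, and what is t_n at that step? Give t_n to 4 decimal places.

g(1.0) = -3.181718, g(1.7) = 3.405711
t2 = 1.700000 − 3.405711·(0.700000)/(6.587429) = 1.338099;  |Δ| = 0.361901
g(1.338099) = -0.799448
t3 = 1.338099 − (-0.799448)·(-0.361901)/(-4.205158) = 1.406900;  |Δ| = 0.068801
g(1.406900) = -0.155233
t4 = 1.406900 − (-0.155233)·(0.068801)/(0.644215) = 1.423479;  |Δ| = 0.016579
g(1.423479) = 0.009629
t5 = 1.423479 − 0.009629·(0.016579)/(0.164862) = 1.422511;  |Δ| = 0.000968
g(1.422511) = -0.000107
t6 = 1.422511 − (-0.000107)·(-0.000968)/(-0.009736) = 1.422521;  |Δ| = 0.000011
|t6 − t5| = 0.000011 < 0.0001

n = 6, t_n = 1.4225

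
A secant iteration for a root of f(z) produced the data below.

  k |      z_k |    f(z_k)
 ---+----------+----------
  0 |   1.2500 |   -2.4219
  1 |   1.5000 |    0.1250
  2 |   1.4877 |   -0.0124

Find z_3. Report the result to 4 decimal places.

z_3 = 1.4877 − (-0.0124)·(1.4877 − 1.5000) / (-0.0124 − 0.1250)
   = 1.4877 − (0.000153)/(-0.137400) = 1.488810

1.4888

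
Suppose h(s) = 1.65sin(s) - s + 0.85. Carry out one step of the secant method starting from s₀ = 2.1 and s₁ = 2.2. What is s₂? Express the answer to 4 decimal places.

h(2.1) = 0.174295, h(2.2) = -0.015981
s₂ = 2.200000 − (-0.015981)·(2.200000 − 2.100000) / (-0.015981 − 0.174295) = 2.200000 − (-0.001598)/(-0.190276) = 2.191601

2.1916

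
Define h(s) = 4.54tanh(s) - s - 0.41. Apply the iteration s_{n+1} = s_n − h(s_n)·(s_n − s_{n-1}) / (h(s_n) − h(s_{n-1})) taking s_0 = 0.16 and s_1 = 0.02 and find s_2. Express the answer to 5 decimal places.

0.11702

h(0.16) = 0.1502642, h(0.02) = -0.3392121
s_2 = 0.0200000 − (-0.3392121)·(0.0200000 − 0.1600000) / (-0.3392121 − 0.1502642) = 0.0200000 − (0.0474897)/(-0.4894763) = 0.1170214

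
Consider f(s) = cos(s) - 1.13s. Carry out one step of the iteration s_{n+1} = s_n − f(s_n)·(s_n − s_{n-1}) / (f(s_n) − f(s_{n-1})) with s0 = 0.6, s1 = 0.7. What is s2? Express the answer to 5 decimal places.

f(0.6) = 0.1473356, f(0.7) = -0.0261578
s2 = 0.7000000 − (-0.0261578)·(0.7000000 − 0.6000000) / (-0.0261578 − 0.1473356) = 0.7000000 − (-0.0026158)/(-0.1734934) = 0.6849229

0.68492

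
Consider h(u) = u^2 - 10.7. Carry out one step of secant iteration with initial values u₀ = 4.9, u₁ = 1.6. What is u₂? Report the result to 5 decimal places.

h(4.9) = 13.3100000, h(1.6) = -8.1400000
u₂ = 1.6000000 − (-8.1400000)·(1.6000000 − 4.9000000) / (-8.1400000 − 13.3100000) = 1.6000000 − (26.8620000)/(-21.4500000) = 2.8523077

2.85231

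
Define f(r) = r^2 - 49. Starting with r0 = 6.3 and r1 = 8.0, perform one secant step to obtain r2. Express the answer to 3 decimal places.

f(6.3) = -9.31000, f(8.0) = 15.00000
r2 = 8.00000 − 15.00000·(8.00000 − 6.30000) / (15.00000 − (-9.31000)) = 8.00000 − (25.50000)/(24.31000) = 6.95105

6.951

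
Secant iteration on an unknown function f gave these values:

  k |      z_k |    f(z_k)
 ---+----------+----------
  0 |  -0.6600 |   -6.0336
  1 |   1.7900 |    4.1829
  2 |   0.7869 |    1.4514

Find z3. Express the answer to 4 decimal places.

0.2539

z3 = 0.7869 − 1.4514·(0.7869 − 1.7900) / (1.4514 − 4.1829)
   = 0.7869 − (-1.455899)/(-2.731500) = 0.253896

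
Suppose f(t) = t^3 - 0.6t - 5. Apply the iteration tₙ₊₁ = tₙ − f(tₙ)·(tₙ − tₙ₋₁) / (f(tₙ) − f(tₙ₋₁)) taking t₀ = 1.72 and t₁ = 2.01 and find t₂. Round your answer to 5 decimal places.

f(1.72) = -0.9435520, f(2.01) = 1.9146010
t₂ = 2.0100000 − 1.9146010·(2.0100000 − 1.7200000) / (1.9146010 − (-0.9435520)) = 2.0100000 − (0.5552343)/(2.8581530) = 1.8157367

1.81574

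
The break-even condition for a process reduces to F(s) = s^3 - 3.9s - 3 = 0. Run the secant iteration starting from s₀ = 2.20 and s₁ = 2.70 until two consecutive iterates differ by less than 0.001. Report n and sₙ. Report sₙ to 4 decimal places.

F(2.20) = -0.932000, F(2.70) = 6.153000
s₂ = 2.700000 − 6.153000·(0.500000)/(7.085000) = 2.265773;  |Δ| = 0.434227
F(2.265773) = -0.204657
s₃ = 2.265773 − (-0.204657)·(-0.434227)/(-6.357657) = 2.279751;  |Δ| = 0.013978
F(2.279751) = -0.042562
s₄ = 2.279751 − (-0.042562)·(0.013978)/(0.162095) = 2.283421;  |Δ| = 0.003670
F(2.283421) = 0.000442
s₅ = 2.283421 − 0.000442·(0.003670)/(0.043004) = 2.283383;  |Δ| = 0.000038
|s₅ − s₄| = 0.000038 < 0.001

n = 5, sₙ = 2.2834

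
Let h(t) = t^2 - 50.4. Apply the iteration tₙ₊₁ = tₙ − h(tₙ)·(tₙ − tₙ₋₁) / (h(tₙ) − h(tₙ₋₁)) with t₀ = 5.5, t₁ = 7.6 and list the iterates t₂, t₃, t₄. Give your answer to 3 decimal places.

h(5.5) = -20.15000, h(7.6) = 7.36000
t₂ = 7.60000 − 7.36000·(7.60000 − 5.50000) / (7.36000 − (-20.15000)) = 7.60000 − (15.45600)/(27.51000) = 7.03817
h(7.03817) = -0.86419
t₃ = 7.03817 − (-0.86419)·(7.03817 − 7.60000) / (-0.86419 − 7.36000) = 7.03817 − (0.48553)/(-8.22419) = 7.09720
h(7.09720) = -0.02968
t₄ = 7.09720 − (-0.02968)·(7.09720 − 7.03817) / (-0.02968 − (-0.86419)) = 7.09720 − (-0.00175)/(0.83451) = 7.09930

7.038, 7.097, 7.099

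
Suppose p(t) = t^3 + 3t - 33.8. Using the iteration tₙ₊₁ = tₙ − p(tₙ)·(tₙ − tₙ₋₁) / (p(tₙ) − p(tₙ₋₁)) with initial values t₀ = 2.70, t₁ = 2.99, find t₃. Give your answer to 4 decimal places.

2.9249

p(2.70) = -6.017000, p(2.99) = 1.900899
t₂ = 2.990000 − 1.900899·(2.990000 − 2.700000) / (1.900899 − (-6.017000)) = 2.990000 − (0.551261)/(7.917899) = 2.920378
p(2.920378) = -0.132111
t₃ = 2.920378 − (-0.132111)·(2.920378 − 2.990000) / (-0.132111 − 1.900899) = 2.920378 − (0.009198)/(-2.033010) = 2.924902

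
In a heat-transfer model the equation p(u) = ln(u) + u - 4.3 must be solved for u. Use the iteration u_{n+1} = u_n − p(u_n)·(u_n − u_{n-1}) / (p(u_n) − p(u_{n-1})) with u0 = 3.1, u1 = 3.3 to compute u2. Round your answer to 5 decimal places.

3.15226

p(3.1) = -0.0685979, p(3.3) = 0.1939225
u2 = 3.3000000 − 0.1939225·(3.3000000 − 3.1000000) / (0.1939225 − (-0.0685979)) = 3.3000000 − (0.0387845)/(0.2625204) = 3.1522610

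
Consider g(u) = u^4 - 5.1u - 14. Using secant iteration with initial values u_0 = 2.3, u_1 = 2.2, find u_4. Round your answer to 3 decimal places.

2.246

g(2.3) = 2.25410, g(2.2) = -1.79440
u_2 = 2.20000 − (-1.79440)·(2.20000 − 2.30000) / (-1.79440 − 2.25410) = 2.20000 − (0.17944)/(-4.04850) = 2.24432
g(2.24432) = -0.07484
u_3 = 2.24432 − (-0.07484)·(2.24432 − 2.20000) / (-0.07484 − (-1.79440)) = 2.24432 − (-0.00332)/(1.71956) = 2.24625
g(2.24625) = 0.00266
u_4 = 2.24625 − 0.00266·(2.24625 − 2.24432) / (0.00266 − (-0.07484)) = 2.24625 − (0.00001)/(0.07750) = 2.24619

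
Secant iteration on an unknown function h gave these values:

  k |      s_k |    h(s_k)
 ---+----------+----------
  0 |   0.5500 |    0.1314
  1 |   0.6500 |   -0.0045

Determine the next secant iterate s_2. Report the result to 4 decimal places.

0.6467

s_2 = 0.6500 − (-0.0045)·(0.6500 − 0.5500) / (-0.0045 − 0.1314)
   = 0.6500 − (-0.000450)/(-0.135900) = 0.646689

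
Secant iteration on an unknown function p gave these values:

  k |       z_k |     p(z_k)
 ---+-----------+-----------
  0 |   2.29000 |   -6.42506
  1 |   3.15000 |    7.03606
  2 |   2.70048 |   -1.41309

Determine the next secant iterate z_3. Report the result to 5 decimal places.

z_3 = 2.70048 − (-1.41309)·(2.70048 − 3.15000) / (-1.41309 − 7.03606)
   = 2.70048 − (0.6352122)/(-8.4491500) = 2.7756606

2.77566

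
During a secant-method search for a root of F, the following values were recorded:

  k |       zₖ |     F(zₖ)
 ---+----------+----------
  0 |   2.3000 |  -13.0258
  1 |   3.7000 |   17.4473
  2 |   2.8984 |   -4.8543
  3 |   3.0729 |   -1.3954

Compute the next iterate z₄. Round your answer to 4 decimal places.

3.1433

z₄ = 3.0729 − (-1.3954)·(3.0729 − 2.8984) / (-1.3954 − (-4.8543))
   = 3.0729 − (-0.243497)/(3.458900) = 3.143297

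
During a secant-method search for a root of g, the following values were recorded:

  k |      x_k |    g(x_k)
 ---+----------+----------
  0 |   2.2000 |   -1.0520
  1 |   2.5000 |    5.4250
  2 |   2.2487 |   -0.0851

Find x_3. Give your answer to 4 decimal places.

2.2526

x_3 = 2.2487 − (-0.0851)·(2.2487 − 2.5000) / (-0.0851 − 5.4250)
   = 2.2487 − (0.021386)/(-5.510100) = 2.252581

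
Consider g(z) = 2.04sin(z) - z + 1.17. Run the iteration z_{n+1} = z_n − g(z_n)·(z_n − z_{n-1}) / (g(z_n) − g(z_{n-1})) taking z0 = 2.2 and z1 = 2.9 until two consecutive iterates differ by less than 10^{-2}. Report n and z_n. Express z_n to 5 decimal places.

g(2.2) = 0.6193327, g(2.9) = -1.2419314
z2 = 2.9000000 − (-1.2419314)·(0.7000000)/(-1.8612640) = 2.4329239;  |Δ| = 0.4670761
g(2.4329239) = 0.0647563
z3 = 2.4329239 − 0.0647563·(-0.4670761)/(1.3066877) = 2.4560711;  |Δ| = 0.0231472
g(2.4560711) = 0.0054057
z4 = 2.4560711 − 0.0054057·(0.0231472)/(-0.0593506) = 2.4581793;  |Δ| = 0.0021083
|z4 − z3| = 0.0021083 < 10^{-2}

n = 4, z_n = 2.45818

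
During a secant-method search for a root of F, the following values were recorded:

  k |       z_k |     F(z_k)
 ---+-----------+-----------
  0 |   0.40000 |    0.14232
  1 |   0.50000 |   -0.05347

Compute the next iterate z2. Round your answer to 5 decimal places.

z2 = 0.50000 − (-0.05347)·(0.50000 − 0.40000) / (-0.05347 − 0.14232)
   = 0.50000 − (-0.0053470)/(-0.1957900) = 0.4726901

0.47269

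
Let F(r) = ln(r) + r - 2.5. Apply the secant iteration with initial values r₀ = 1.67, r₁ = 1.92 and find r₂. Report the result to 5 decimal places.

1.87358

F(1.67) = -0.3171764, F(1.92) = 0.0723252
r₂ = 1.9200000 − 0.0723252·(1.9200000 − 1.6700000) / (0.0723252 − (-0.3171764)) = 1.9200000 − (0.0180813)/(0.3895016) = 1.8735784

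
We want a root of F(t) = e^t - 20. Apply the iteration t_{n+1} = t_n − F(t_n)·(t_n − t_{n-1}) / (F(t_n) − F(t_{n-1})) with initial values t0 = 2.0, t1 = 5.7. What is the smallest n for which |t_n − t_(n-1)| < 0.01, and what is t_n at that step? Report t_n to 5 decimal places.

n = 8, t_n = 2.99571

F(2.0) = -12.6109439, F(5.7) = 278.8674010
t2 = 5.7000000 − 278.8674010·(3.7000000)/(291.4783449) = 2.1600822;  |Δ| = 3.5399178
F(2.1600822) = -11.3281496
t3 = 2.1600822 − (-11.3281496)·(-3.5399178)/(-290.1955506) = 2.2982674;  |Δ| = 0.1381852
F(2.2982674) = -10.0430843
t4 = 2.2982674 − (-10.0430843)·(0.1381852)/(1.2850653) = 3.3782165;  |Δ| = 1.0799492
F(3.3782165) = 9.3184363
t5 = 3.3782165 − 9.3184363·(1.0799492)/(19.3615206) = 2.8584517;  |Δ| = 0.5197648
F(2.8584517) = -2.5654878
t6 = 2.8584517 − (-2.5654878)·(-0.5197648)/(-11.8839241) = 2.9706579;  |Δ| = 0.1122062
F(2.9706579) = -0.4952518
t7 = 2.9706579 − (-0.4952518)·(0.1122062)/(2.0702361) = 2.9975004;  |Δ| = 0.0268425
F(2.9975004) = 0.0353948
t8 = 2.9975004 − 0.0353948·(0.0268425)/(0.5306465) = 2.9957100;  |Δ| = 0.0017904
|t8 − t7| = 0.0017904 < 0.01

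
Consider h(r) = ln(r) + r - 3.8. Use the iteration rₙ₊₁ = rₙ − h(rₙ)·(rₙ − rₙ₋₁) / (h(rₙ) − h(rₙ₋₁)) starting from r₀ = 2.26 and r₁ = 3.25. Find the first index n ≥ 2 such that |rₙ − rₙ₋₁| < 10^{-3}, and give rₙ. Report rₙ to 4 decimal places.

n = 4, rₙ = 2.7782

h(2.26) = -0.724635, h(3.25) = 0.628655
r₂ = 3.250000 − 0.628655·(0.990000)/(1.353290) = 2.790107;  |Δ| = 0.459893
h(2.790107) = 0.016187
r₃ = 2.790107 − 0.016187·(-0.459893)/(-0.612468) = 2.777952;  |Δ| = 0.012155
h(2.777952) = -0.000333
r₄ = 2.777952 − (-0.000333)·(-0.012155)/(-0.016521) = 2.778198;  |Δ| = 0.000245
|r₄ − r₃| = 0.000245 < 10^{-3}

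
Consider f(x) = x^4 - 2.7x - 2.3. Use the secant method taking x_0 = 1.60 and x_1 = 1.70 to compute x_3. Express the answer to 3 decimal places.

1.605

f(1.60) = -0.06640, f(1.70) = 1.46210
x_2 = 1.70000 − 1.46210·(1.70000 − 1.60000) / (1.46210 − (-0.06640)) = 1.70000 − (0.14621)/(1.52850) = 1.60434
f(1.60434) = -0.00666
x_3 = 1.60434 − (-0.00666)·(1.60434 − 1.70000) / (-0.00666 − 1.46210) = 1.60434 − (0.00064)/(-1.46876) = 1.60478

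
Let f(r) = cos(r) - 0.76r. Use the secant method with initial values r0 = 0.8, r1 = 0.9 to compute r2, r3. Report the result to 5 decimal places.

f(0.8) = 0.0887067, f(0.9) = -0.0623900
r2 = 0.9000000 − (-0.0623900)·(0.9000000 − 0.8000000) / (-0.0623900 − 0.0887067) = 0.9000000 − (-0.0062390)/(-0.1510967) = 0.8587086
f(0.8587086) = 0.0007971
r3 = 0.8587086 − 0.0007971·(0.8587086 − 0.9000000) / (0.0007971 − (-0.0623900)) = 0.8587086 − (-0.0000329)/(0.0631872) = 0.8592295

0.85871, 0.85923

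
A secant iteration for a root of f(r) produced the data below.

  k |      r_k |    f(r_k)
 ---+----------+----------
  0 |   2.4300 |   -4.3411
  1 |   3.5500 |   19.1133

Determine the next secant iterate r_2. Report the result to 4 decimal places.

2.6373

r_2 = 3.5500 − 19.1133·(3.5500 − 2.4300) / (19.1133 − (-4.3411))
   = 3.5500 − (21.406896)/(23.454400) = 2.637297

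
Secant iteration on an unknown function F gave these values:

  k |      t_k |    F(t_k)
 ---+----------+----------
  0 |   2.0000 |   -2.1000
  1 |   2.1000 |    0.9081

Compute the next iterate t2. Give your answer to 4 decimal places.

2.0698

t2 = 2.1000 − 0.9081·(2.1000 − 2.0000) / (0.9081 − (-2.1000))
   = 2.1000 − (0.090810)/(3.008100) = 2.069812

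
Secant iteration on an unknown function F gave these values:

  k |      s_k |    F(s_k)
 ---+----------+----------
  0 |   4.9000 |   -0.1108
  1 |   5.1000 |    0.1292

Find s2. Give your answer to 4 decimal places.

s2 = 5.1000 − 0.1292·(5.1000 − 4.9000) / (0.1292 − (-0.1108))
   = 5.1000 − (0.025840)/(0.240000) = 4.992333

4.9923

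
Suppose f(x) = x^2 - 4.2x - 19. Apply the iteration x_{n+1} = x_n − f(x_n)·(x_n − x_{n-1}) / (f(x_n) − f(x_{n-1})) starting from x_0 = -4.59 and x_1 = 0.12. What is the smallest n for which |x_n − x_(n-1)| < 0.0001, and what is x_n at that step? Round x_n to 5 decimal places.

n = 7, x_n = -2.73839

f(-4.59) = 21.3461000, f(0.12) = -19.4896000
x_2 = 0.1200000 − (-19.4896000)·(4.7100000)/(-40.8357000) = -2.1279354;  |Δ| = 2.2479354
f(-2.1279354) = -5.5345622
x_3 = -2.1279354 − (-5.5345622)·(-2.2479354)/(13.9550378) = -3.0194657;  |Δ| = 0.8915302
f(-3.0194657) = 2.7989286
x_4 = -3.0194657 − 2.7989286·(-0.8915302)/(8.3334908) = -2.7200318;  |Δ| = 0.2994339
f(-2.7200318) = -0.1772937
x_5 = -2.7200318 − (-0.1772937)·(0.2994339)/(-2.9762223) = -2.7378691;  |Δ| = 0.0178373
f(-2.7378691) = -0.0050229
x_6 = -2.7378691 − (-0.0050229)·(-0.0178373)/(0.1722708) = -2.7383891;  |Δ| = 0.0005201
f(-2.7383891) = 0.0000095
x_7 = -2.7383891 − 0.0000095·(-0.0005201)/(0.0050325) = -2.7383882;  |Δ| = 0.0000010
|x_7 − x_6| = 0.0000010 < 0.0001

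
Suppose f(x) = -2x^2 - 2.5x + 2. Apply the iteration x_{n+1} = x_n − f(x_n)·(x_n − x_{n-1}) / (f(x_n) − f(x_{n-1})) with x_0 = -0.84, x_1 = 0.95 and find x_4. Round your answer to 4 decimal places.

f(-0.84) = 2.688800, f(0.95) = -2.180000
x_2 = 0.950000 − (-2.180000)·(0.950000 − (-0.840000)) / (-2.180000 − 2.688800) = 0.950000 − (-3.902200)/(-4.868800) = 0.148529
f(0.148529) = 1.584554
x_3 = 0.148529 − 1.584554·(0.148529 − 0.950000) / (1.584554 − (-2.180000)) = 0.148529 − (-1.269974)/(3.764554) = 0.485880
f(0.485880) = 0.313142
x_4 = 0.485880 − 0.313142·(0.485880 − 0.148529) / (0.313142 − 1.584554) = 0.485880 − (0.105639)/(-1.271412) = 0.568967

0.5690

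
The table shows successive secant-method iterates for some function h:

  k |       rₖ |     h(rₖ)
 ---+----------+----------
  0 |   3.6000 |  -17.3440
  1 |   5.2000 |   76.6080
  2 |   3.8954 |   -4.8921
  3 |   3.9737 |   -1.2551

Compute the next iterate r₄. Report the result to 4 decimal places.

4.0007

r₄ = 3.9737 − (-1.2551)·(3.9737 − 3.8954) / (-1.2551 − (-4.8921))
   = 3.9737 − (-0.098274)/(3.637000) = 4.000721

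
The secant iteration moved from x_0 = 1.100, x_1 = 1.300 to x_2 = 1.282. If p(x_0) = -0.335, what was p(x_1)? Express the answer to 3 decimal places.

The secant line through (1.100, -0.335) and (1.300, p(x_1)) crosses zero at x_2 = 1.282.
So (1.100, -0.335), (1.300, p(x_1)), (1.282, 0) are collinear:
p(x_1) = -0.335 · (1.300 − 1.282) / (1.100 − 1.282) = -0.335 · (0.01800)/(-0.18200) = 0.03313

0.033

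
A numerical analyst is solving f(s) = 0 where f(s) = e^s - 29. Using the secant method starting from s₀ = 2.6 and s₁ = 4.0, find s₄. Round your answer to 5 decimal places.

3.37604

f(2.6) = -15.5362620, f(4.0) = 25.5981500
s₂ = 4.0000000 − 25.5981500·(4.0000000 − 2.6000000) / (25.5981500 − (-15.5362620)) = 4.0000000 − (35.8374100)/(41.1344120) = 3.1287730
f(3.1287730) = -6.1540694
s₃ = 3.1287730 − (-6.1540694)·(3.1287730 − 4.0000000) / (-6.1540694 − 25.5981500) = 3.1287730 − (5.3615914)/(-31.7522195) = 3.2976302
f(3.2976302) = -1.9515359
s₄ = 3.2976302 − (-1.9515359)·(3.2976302 − 3.1287730) / (-1.9515359 − (-6.1540694)) = 3.2976302 − (-0.3295309)/(4.2025336) = 3.3760427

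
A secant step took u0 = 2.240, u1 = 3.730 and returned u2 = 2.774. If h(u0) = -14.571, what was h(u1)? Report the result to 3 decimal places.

The secant line through (2.240, -14.571) and (3.730, h(u1)) crosses zero at u2 = 2.774.
So (2.240, -14.571), (3.730, h(u1)), (2.774, 0) are collinear:
h(u1) = -14.571 · (3.730 − 2.774) / (2.240 − 2.774) = -14.571 · (0.95600)/(-0.53400) = 26.08591

26.086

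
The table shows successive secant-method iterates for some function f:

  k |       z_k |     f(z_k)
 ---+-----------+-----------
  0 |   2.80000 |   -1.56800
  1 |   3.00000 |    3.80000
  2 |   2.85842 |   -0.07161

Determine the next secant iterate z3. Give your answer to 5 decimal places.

z3 = 2.85842 − (-0.07161)·(2.85842 − 3.00000) / (-0.07161 − 3.80000)
   = 2.85842 − (0.0101385)/(-3.8716100) = 2.8610387

2.86104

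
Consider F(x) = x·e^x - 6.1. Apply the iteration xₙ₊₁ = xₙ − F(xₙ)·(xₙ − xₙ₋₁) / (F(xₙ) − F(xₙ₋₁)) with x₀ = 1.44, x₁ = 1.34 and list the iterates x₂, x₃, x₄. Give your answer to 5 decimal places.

1.44231, 1.44214, 1.44215

F(1.44) = -0.0221980, F(1.34) = -0.9824817
x₂ = 1.3400000 − (-0.9824817)·(1.3400000 − 1.4400000) / (-0.9824817 − (-0.0221980)) = 1.3400000 − (0.0982482)/(-0.9602837) = 1.4423116
F(1.4423116) = 0.0016469
x₃ = 1.4423116 − 0.0016469·(1.4423116 − 1.3400000) / (0.0016469 − (-0.9824817)) = 1.4423116 − (0.0001685)/(0.9841286) = 1.4421404
F(1.4421404) = -0.0001219
x₄ = 1.4421404 − (-0.0001219)·(1.4421404 − 1.4423116) / (-0.0001219 − 0.0016469) = 1.4421404 − (0.0000000)/(-0.0017688) = 1.4421522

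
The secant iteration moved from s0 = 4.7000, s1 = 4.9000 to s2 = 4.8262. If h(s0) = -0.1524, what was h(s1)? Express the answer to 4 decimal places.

0.0891

The secant line through (4.7000, -0.1524) and (4.9000, h(s1)) crosses zero at s2 = 4.8262.
So (4.7000, -0.1524), (4.9000, h(s1)), (4.8262, 0) are collinear:
h(s1) = -0.1524 · (4.9000 − 4.8262) / (4.7000 − 4.8262) = -0.1524 · (0.073800)/(-0.126200) = 0.089121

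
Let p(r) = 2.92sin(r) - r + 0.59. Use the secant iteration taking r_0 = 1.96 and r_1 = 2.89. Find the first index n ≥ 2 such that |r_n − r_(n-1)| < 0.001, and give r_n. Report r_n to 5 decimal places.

p(1.96) = 1.3316176, p(2.89) = -1.5730754
r_2 = 2.8900000 − (-1.5730754)·(0.9300000)/(-2.9046930) = 2.3863461;  |Δ| = 0.5036539
p(2.3863461) = 0.2052212
r_3 = 2.3863461 − 0.2052212·(-0.5036539)/(1.7782966) = 2.4444694;  |Δ| = 0.0581233
p(2.4444694) = 0.0202139
r_4 = 2.4444694 − 0.0202139·(0.0581233)/(-0.1850073) = 2.4508199;  |Δ| = 0.0063505
p(2.4508199) = -0.0003916
r_5 = 2.4508199 − (-0.0003916)·(0.0063505)/(-0.0206055) = 2.4506992;  |Δ| = 0.0001207
|r_5 − r_4| = 0.0001207 < 0.001

n = 5, r_n = 2.45070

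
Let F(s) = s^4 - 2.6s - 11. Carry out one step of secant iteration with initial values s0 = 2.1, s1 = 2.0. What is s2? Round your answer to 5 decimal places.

F(2.1) = 2.9881000, F(2.0) = -0.2000000
s2 = 2.0000000 − (-0.2000000)·(2.0000000 − 2.1000000) / (-0.2000000 − 2.9881000) = 2.0000000 − (0.0200000)/(-3.1881000) = 2.0062733

2.00627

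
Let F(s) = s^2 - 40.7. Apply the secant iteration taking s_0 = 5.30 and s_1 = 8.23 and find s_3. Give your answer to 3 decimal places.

F(5.30) = -12.61000, F(8.23) = 27.03290
s_2 = 8.23000 − 27.03290·(8.23000 − 5.30000) / (27.03290 − (-12.61000)) = 8.23000 − (79.20640)/(39.64290) = 6.23200
F(6.23200) = -1.86214
s_3 = 6.23200 − (-1.86214)·(6.23200 − 8.23000) / (-1.86214 − 27.03290) = 6.23200 − (3.72055)/(-28.89504) = 6.36076

6.361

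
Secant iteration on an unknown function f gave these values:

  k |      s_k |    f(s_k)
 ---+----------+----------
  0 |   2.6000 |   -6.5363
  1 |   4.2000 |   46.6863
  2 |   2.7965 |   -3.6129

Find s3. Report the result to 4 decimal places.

2.8973

s3 = 2.7965 − (-3.6129)·(2.7965 − 4.2000) / (-3.6129 − 46.6863)
   = 2.7965 − (5.070705)/(-50.299200) = 2.897311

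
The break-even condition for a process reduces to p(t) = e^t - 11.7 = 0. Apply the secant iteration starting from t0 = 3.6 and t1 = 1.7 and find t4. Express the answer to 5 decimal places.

2.42538

p(3.6) = 24.8982344, p(1.7) = -6.2260526
t2 = 1.7000000 − (-6.2260526)·(1.7000000 − 3.6000000) / (-6.2260526 − 24.8982344) = 1.7000000 − (11.8295000)/(-31.1242871) = 2.0800730
p(2.0800730) = -3.6949470
t3 = 2.0800730 − (-3.6949470)·(2.0800730 − 1.7000000) / (-3.6949470 − (-6.2260526)) = 2.0800730 − (-1.4043495)/(2.5311056) = 2.6349093
p(2.6349093) = 2.2420485
t4 = 2.6349093 − 2.2420485·(2.6349093 − 2.0800730) / (2.2420485 − (-3.6949470)) = 2.6349093 − (1.2439701)/(5.9369956) = 2.4253808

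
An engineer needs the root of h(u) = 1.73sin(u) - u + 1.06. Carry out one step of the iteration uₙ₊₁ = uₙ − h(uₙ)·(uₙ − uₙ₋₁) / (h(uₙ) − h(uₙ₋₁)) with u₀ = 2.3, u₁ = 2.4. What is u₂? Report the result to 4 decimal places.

h(2.3) = 0.050070, h(2.4) = -0.171449
u₂ = 2.400000 − (-0.171449)·(2.400000 − 2.300000) / (-0.171449 − 0.050070) = 2.400000 − (-0.017145)/(-0.221519) = 2.322603

2.3226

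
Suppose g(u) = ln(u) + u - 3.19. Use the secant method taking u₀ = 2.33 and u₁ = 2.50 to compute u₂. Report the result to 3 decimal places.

2.340

g(2.33) = -0.01413, g(2.50) = 0.22629
u₂ = 2.50000 − 0.22629·(2.50000 − 2.33000) / (0.22629 − (-0.01413)) = 2.50000 − (0.03847)/(0.24042) = 2.33999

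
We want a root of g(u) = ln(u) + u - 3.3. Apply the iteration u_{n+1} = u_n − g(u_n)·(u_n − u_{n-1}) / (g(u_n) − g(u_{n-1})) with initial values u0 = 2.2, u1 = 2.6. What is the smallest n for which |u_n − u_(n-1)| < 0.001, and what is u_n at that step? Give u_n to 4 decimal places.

g(2.2) = -0.311543, g(2.6) = 0.255511
u2 = 2.600000 − 0.255511·(0.400000)/(0.567054) = 2.419762;  |Δ| = 0.180238
g(2.419762) = 0.003431
u3 = 2.419762 − 0.003431·(-0.180238)/(-0.252080) = 2.417309;  |Δ| = 0.002454
g(2.417309) = -0.000037
u4 = 2.417309 − (-0.000037)·(-0.002454)/(-0.003468) = 2.417335;  |Δ| = 0.000026
|u4 − u3| = 0.000026 < 0.001

n = 4, u_n = 2.4173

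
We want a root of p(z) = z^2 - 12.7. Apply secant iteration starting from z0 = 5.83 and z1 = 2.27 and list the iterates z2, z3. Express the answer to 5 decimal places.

p(5.83) = 21.2889000, p(2.27) = -7.5471000
z2 = 2.2700000 − (-7.5471000)·(2.2700000 − 5.8300000) / (-7.5471000 − 21.2889000) = 2.2700000 − (26.8676760)/(-28.8360000) = 3.2017407
p(3.2017407) = -2.4488562
z3 = 3.2017407 − (-2.4488562)·(3.2017407 − 2.2700000) / (-2.4488562 − (-7.5471000)) = 3.2017407 − (-2.2816991)/(5.0982438) = 3.6492868

3.20174, 3.64929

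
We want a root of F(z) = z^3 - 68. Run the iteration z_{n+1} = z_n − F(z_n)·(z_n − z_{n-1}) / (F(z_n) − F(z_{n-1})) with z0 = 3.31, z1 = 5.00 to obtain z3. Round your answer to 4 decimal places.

F(3.31) = -31.735309, F(5.00) = 57.000000
z2 = 5.000000 − 57.000000·(5.000000 − 3.310000) / (57.000000 − (-31.735309)) = 5.000000 − (96.330000)/(88.735309) = 3.914412
F(3.914412) = -8.020954
z3 = 3.914412 − (-8.020954)·(3.914412 − 5.000000) / (-8.020954 − 57.000000) = 3.914412 − (8.707453)/(-65.020954) = 4.048329

4.0483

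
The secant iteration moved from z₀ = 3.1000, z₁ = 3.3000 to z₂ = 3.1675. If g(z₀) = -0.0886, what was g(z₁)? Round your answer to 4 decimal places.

0.1739

The secant line through (3.1000, -0.0886) and (3.3000, g(z₁)) crosses zero at z₂ = 3.1675.
So (3.1000, -0.0886), (3.3000, g(z₁)), (3.1675, 0) are collinear:
g(z₁) = -0.0886 · (3.3000 − 3.1675) / (3.1000 − 3.1675) = -0.0886 · (0.132500)/(-0.067500) = 0.173919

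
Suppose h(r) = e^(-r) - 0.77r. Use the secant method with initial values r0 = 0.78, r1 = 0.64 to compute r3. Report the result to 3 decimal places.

h(0.78) = -0.14219, h(0.64) = 0.03449
r2 = 0.64000 − 0.03449·(0.64000 − 0.78000) / (0.03449 − (-0.14219)) = 0.64000 − (-0.00483)/(0.17669) = 0.66733
h(0.66733) = -0.00077
r3 = 0.66733 − (-0.00077)·(0.66733 − 0.64000) / (-0.00077 − 0.03449) = 0.66733 − (-0.00002)/(-0.03526) = 0.66674

0.667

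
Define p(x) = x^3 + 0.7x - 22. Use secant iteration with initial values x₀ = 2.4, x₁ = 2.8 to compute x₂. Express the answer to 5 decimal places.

2.70904

p(2.4) = -6.4960000, p(2.8) = 1.9120000
x₂ = 2.8000000 − 1.9120000·(2.8000000 − 2.4000000) / (1.9120000 − (-6.4960000)) = 2.8000000 − (0.7648000)/(8.4080000) = 2.7090390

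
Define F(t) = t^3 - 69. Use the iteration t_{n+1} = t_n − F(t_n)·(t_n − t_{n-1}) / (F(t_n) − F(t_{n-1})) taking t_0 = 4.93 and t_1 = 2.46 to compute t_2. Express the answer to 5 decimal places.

F(4.93) = 50.8231570, F(2.46) = -54.1130640
t_2 = 2.4600000 − (-54.1130640)·(2.4600000 − 4.9300000) / (-54.1130640 − 50.8231570) = 2.4600000 − (133.6592681)/(-104.9362210) = 3.7337191

3.73372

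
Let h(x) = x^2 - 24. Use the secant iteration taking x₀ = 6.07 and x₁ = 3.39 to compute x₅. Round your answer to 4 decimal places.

4.8990

h(6.07) = 12.844900, h(3.39) = -12.507900
x₂ = 3.390000 − (-12.507900)·(3.390000 − 6.070000) / (-12.507900 − 12.844900) = 3.390000 − (33.521172)/(-25.352800) = 4.712188
h(4.712188) = -1.795283
x₃ = 4.712188 − (-1.795283)·(4.712188 − 3.390000) / (-1.795283 − (-12.507900)) = 4.712188 − (-2.373702)/(10.712617) = 4.933768
h(4.933768) = 0.342068
x₄ = 4.933768 − 0.342068·(4.933768 − 4.712188) / (0.342068 − (-1.795283)) = 4.933768 − (0.075795)/(2.137351) = 4.898306
h(4.898306) = -0.006600
x₅ = 4.898306 − (-0.006600)·(4.898306 − 4.933768) / (-0.006600 − 0.342068) = 4.898306 − (0.000234)/(-0.348668) = 4.898977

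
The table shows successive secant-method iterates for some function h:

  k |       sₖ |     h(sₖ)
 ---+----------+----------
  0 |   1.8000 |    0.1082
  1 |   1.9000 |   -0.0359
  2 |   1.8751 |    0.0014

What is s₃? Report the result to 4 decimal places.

1.8760

s₃ = 1.8751 − 0.0014·(1.8751 − 1.9000) / (0.0014 − (-0.0359))
   = 1.8751 − (-0.000035)/(0.037300) = 1.876035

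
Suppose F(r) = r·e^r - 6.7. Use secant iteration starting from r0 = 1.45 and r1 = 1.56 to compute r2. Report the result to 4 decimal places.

1.4959

F(1.45) = -0.518484, F(1.56) = 0.723761
r2 = 1.560000 − 0.723761·(1.560000 − 1.450000) / (0.723761 − (-0.518484)) = 1.560000 − (0.079614)/(1.242245) = 1.495911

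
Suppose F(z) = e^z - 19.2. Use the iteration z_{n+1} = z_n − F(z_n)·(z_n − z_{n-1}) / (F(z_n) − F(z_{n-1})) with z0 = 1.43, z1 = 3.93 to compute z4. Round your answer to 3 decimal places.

F(1.43) = -15.02130, F(3.93) = 31.70698
z2 = 3.93000 − 31.70698·(3.93000 − 1.43000) / (31.70698 − (-15.02130)) = 3.93000 − (79.26744)/(46.72828) = 2.23365
F(2.23365) = -9.86611
z3 = 2.23365 − (-9.86611)·(2.23365 − 3.93000) / (-9.86611 − 31.70698) = 2.23365 − (16.73637)/(-41.57309) = 2.63623
F(2.63623) = -5.23955
z4 = 2.63623 − (-5.23955)·(2.63623 − 2.23365) / (-5.23955 − (-9.86611)) = 2.63623 − (-2.10932)/(4.62656) = 3.09214

3.092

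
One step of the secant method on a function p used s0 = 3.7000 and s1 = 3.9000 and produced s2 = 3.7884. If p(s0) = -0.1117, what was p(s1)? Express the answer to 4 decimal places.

The secant line through (3.7000, -0.1117) and (3.9000, p(s1)) crosses zero at s2 = 3.7884.
So (3.7000, -0.1117), (3.9000, p(s1)), (3.7884, 0) are collinear:
p(s1) = -0.1117 · (3.9000 − 3.7884) / (3.7000 − 3.7884) = -0.1117 · (0.111600)/(-0.088400) = 0.141015

0.1410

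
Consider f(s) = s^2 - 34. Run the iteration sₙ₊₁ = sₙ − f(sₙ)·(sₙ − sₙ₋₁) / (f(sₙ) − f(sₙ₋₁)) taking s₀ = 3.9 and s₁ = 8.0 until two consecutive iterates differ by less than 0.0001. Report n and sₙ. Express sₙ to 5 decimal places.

n = 6, sₙ = 5.83095

f(3.9) = -18.7900000, f(8.0) = 30.0000000
s₂ = 8.0000000 − 30.0000000·(4.1000000)/(48.7900000) = 5.4789916;  |Δ| = 2.5210084
f(5.4789916) = -3.9806511
s₃ = 5.4789916 − (-3.9806511)·(-2.5210084)/(-33.9806511) = 5.7743142;  |Δ| = 0.2953226
f(5.7743142) = -0.6572954
s₄ = 5.7743142 − (-0.6572954)·(0.2953226)/(3.3233557) = 5.8327233;  |Δ| = 0.0584091
f(5.8327233) = 0.0206611
s₅ = 5.8327233 − 0.0206611·(0.0584091)/(0.6779565) = 5.8309433;  |Δ| = 0.0017801
f(5.8309433) = -0.0001008
s₆ = 5.8309433 − (-0.0001008)·(-0.0017801)/(-0.0207619) = 5.8309519;  |Δ| = 0.0000086
|s₆ − s₅| = 0.0000086 < 0.0001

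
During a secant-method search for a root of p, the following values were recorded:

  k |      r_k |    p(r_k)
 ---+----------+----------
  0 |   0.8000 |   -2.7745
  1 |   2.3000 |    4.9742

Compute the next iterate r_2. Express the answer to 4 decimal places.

r_2 = 2.3000 − 4.9742·(2.3000 − 0.8000) / (4.9742 − (-2.7745))
   = 2.3000 − (7.461300)/(7.748700) = 1.337090

1.3371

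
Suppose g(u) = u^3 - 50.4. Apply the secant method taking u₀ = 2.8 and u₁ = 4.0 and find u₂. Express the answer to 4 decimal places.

g(2.8) = -28.448000, g(4.0) = 13.600000
u₂ = 4.000000 − 13.600000·(4.000000 − 2.800000) / (13.600000 − (-28.448000)) = 4.000000 − (16.320000)/(42.048000) = 3.611872

3.6119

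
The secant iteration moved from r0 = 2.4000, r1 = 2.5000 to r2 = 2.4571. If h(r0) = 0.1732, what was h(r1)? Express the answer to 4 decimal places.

-0.1301

The secant line through (2.4000, 0.1732) and (2.5000, h(r1)) crosses zero at r2 = 2.4571.
So (2.4000, 0.1732), (2.5000, h(r1)), (2.4571, 0) are collinear:
h(r1) = 0.1732 · (2.5000 − 2.4571) / (2.4000 − 2.4571) = 0.1732 · (0.042900)/(-0.057100) = -0.130127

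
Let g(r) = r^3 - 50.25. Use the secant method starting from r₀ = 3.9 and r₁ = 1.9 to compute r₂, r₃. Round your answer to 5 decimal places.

3.55425, 3.78691

g(3.9) = 9.0690000, g(1.9) = -43.3910000
r₂ = 1.9000000 − (-43.3910000)·(1.9000000 − 3.9000000) / (-43.3910000 − 9.0690000) = 1.9000000 − (86.7820000)/(-52.4600000) = 3.5542509
g(3.5542509) = -5.3502182
r₃ = 3.5542509 − (-5.3502182)·(3.5542509 − 1.9000000) / (-5.3502182 − (-43.3910000)) = 3.5542509 − (-8.8506030)/(38.0407818) = 3.7869118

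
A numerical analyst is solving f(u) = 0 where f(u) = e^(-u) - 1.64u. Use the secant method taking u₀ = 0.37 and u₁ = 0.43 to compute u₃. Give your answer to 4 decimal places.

f(0.37) = 0.083934, f(0.43) = -0.054691
u₂ = 0.430000 − (-0.054691)·(0.430000 − 0.370000) / (-0.054691 − 0.083934) = 0.430000 − (-0.003281)/(-0.138625) = 0.406329
f(0.406329) = -0.000288
u₃ = 0.406329 − (-0.000288)·(0.406329 − 0.430000) / (-0.000288 − (-0.054691)) = 0.406329 − (0.000007)/(0.054403) = 0.406203

0.4062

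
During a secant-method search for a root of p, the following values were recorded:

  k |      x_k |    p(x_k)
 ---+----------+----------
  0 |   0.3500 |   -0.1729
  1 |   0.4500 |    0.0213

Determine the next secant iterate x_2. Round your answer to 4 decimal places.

0.4390

x_2 = 0.4500 − 0.0213·(0.4500 − 0.3500) / (0.0213 − (-0.1729))
   = 0.4500 − (0.002130)/(0.194200) = 0.439032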